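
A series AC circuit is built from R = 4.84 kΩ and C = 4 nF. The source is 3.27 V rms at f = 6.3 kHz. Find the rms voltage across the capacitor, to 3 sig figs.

2.60 V

ω = 2πf = 39580 rad/s
X_C = 1/(ωC) = 6320 Ω
Z = 4840 − j6320 Ω
|Z| = √(4840² + 6320²) = 7960 Ω
I = V/|Z| = 411 μA
V_C = I·|Z_C| = 0.000411 × 6320 = 2.60 V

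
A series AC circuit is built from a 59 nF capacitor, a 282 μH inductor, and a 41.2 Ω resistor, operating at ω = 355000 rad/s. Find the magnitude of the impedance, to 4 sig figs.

66.63 Ω

X_L = ωL = 100.1 Ω
X_C = 1/(ωC) = 47.74 Ω
Net reactance X = X_L − X_C = 52.37 Ω
Z = 41.20 + j52.37 Ω
|Z| = √(41.20² + 52.37²) = 66.63 Ω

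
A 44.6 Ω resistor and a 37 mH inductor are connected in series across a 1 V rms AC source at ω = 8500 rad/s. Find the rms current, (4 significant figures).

X_L = ωL = 314.5 Ω
Z = 44.60 + j314.5 Ω
|Z| = √(44.60² + 314.5²) = 317.6 Ω
I = V/|Z| = 1/317.6 = 3.148 mA

3.148 mA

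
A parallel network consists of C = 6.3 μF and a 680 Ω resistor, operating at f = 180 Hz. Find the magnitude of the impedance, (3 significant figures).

ω = 2πf = 1131 rad/s
X_C = 1/(ωC) = 140 Ω
Parallel: admittances add. Y = 1/R + jωC
Y = (0.00147 + j0.00713) S
|Y| = 0.00728 S → |Z| = 1/|Y| = 137 Ω, ∠Z = −∠Y = -78.3°

137 Ω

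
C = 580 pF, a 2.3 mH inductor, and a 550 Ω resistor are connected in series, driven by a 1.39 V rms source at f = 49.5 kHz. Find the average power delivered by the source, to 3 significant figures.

45.0 μW

ω = 2πf = 311000 rad/s
X_L = ωL = 715 Ω
X_C = 1/(ωC) = 5540 Ω
Net reactance X = X_L − X_C = -4830 Ω
Z = 550 − j4830 Ω
|Z| = √(550² + 4830²) = 4860 Ω
∠Z = arctan(-4830/550) = -83.5°
I = V/|Z| = 286 μA
P = VI cos φ = 1.39 × 0.000286 × cos(-83.5°) = 45.0 μW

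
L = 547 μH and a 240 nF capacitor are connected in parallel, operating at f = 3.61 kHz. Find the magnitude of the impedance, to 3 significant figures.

ω = 2πf = 22680 rad/s
X_L = ωL = 12.4 Ω
X_C = 1/(ωC) = 184 Ω
Parallel: admittances add. Y = 1/(jωL) + jωC
Y = (0 − j0.0752) S
|Y| = 0.0752 S → |Z| = 1/|Y| = 13.3 Ω, ∠Z = −∠Y = 90.0°

13.3 Ω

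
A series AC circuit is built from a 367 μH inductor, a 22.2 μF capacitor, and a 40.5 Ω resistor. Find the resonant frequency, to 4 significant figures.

1.763 kHz

ω₀ = 1/√(LC) = 1/√(0.000367 × 2.22e-05) = 11080 rad/s
f₀ = ω₀/(2π) = 1.763 kHz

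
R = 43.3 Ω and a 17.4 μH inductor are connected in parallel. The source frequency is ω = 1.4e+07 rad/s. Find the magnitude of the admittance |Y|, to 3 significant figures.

X_L = ωL = 244 Ω
Parallel: admittances add. Y = 1/R + 1/(jωL)
Y = (0.0231 − j0.00411) S
|Y| = 0.0235 S → |Z| = 1/|Y| = 42.6 Ω, ∠Z = −∠Y = 10.1°

23.5 mS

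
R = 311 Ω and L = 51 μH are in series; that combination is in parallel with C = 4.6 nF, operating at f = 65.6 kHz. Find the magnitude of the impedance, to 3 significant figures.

ω = 2πf = 412200 rad/s
X_L = ωL = 21.0 Ω
X_C = 1/(ωC) = 527 Ω
Branch 1 (R+jX_L): Z₁ = 311 + j21.0 Ω, |Z₁| = 312 Ω
Branch 2 (−jX_C): Z₂ = −j527 Ω
Parallel: Z = Z₁Z₂/(Z₁+Z₂), |Z| = 277 Ω, ∠Z = -27.7°

277 Ω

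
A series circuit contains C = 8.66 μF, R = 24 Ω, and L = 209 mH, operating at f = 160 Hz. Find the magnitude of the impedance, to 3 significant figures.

ω = 2πf = 1005 rad/s
X_L = ωL = 210 Ω
X_C = 1/(ωC) = 115 Ω
Net reactance X = X_L − X_C = 95.2 Ω
Z = 24.0 + j95.2 Ω
|Z| = √(24.0² + 95.2²) = 98.2 Ω

98.2 Ω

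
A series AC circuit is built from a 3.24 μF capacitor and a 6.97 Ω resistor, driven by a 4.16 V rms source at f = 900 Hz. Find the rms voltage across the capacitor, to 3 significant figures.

4.13 V

ω = 2πf = 5655 rad/s
X_C = 1/(ωC) = 54.6 Ω
Z = 6.97 − j54.6 Ω
|Z| = √(6.97² + 54.6²) = 55.0 Ω
I = V/|Z| = 75.6 mA
V_C = I·|Z_C| = 0.0756 × 54.6 = 4.13 V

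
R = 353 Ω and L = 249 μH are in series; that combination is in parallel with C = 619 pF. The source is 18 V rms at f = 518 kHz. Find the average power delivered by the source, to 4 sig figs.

ω = 2πf = 3.255e+06 rad/s
X_L = ωL = 810.4 Ω
X_C = 1/(ωC) = 496.4 Ω
Branch 1 (R+jX_L): Z₁ = 353.0 + j810.4 Ω, |Z₁| = 884.0 Ω
Branch 2 (−jX_C): Z₂ = −j496.4 Ω
Parallel: Z = Z₁Z₂/(Z₁+Z₂), |Z| = 928.6 Ω, ∠Z = -65.20°
I = V/|Z| = 19.38 mA
P = VI cos φ = 18 × 0.01938 × cos(-65.20°) = 146.4 mW

146.4 mW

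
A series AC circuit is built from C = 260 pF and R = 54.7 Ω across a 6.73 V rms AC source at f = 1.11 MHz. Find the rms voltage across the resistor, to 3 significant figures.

0.664 V

ω = 2πf = 6.974e+06 rad/s
X_C = 1/(ωC) = 551 Ω
Z = 54.7 − j551 Ω
|Z| = √(54.7² + 551²) = 554 Ω
I = V/|Z| = 12.1 mA
V_R = I·|Z_R| = 0.0121 × 54.7 = 0.664 V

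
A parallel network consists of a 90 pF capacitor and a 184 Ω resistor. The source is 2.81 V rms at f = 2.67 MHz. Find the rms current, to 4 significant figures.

15.85 mA

ω = 2πf = 1.678e+07 rad/s
X_C = 1/(ωC) = 662.3 Ω
Parallel: admittances add. Y = 1/R + jωC
Y = (0.005435 + j0.001510) S
|Y| = 0.005641 S → |Z| = 1/|Y| = 177.3 Ω, ∠Z = −∠Y = -15.53°
I = V/|Z| = 2.81/177.3 = 15.85 mA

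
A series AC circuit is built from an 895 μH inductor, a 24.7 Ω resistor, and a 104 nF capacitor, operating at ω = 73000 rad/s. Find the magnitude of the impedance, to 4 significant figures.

70.83 Ω

X_L = ωL = 65.33 Ω
X_C = 1/(ωC) = 131.7 Ω
Net reactance X = X_L − X_C = -66.38 Ω
Z = 24.70 − j66.38 Ω
|Z| = √(24.70² + 66.38²) = 70.83 Ω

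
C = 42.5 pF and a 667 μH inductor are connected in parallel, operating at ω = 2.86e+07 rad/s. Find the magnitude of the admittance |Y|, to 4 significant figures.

X_L = ωL = 19080 Ω
X_C = 1/(ωC) = 822.7 Ω
Parallel: admittances add. Y = 1/(jωL) + jωC
Y = (0 + j0.001163) S
|Y| = 0.001163 S → |Z| = 1/|Y| = 859.8 Ω, ∠Z = −∠Y = -90.00°

1.163 mS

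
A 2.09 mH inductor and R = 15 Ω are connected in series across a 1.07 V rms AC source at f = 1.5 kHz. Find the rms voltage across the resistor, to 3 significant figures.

ω = 2πf = 9425 rad/s
X_L = ωL = 19.7 Ω
Z = 15.0 + j19.7 Ω
|Z| = √(15.0² + 19.7²) = 24.8 Ω
I = V/|Z| = 43.2 mA
V_R = I·|Z_R| = 0.0432 × 15.0 = 0.648 V

0.648 V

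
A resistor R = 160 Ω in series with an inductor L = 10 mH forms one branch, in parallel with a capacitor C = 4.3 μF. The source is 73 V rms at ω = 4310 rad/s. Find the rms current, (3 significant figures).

1.31 A

X_L = ωL = 43.1 Ω
X_C = 1/(ωC) = 54.0 Ω
Branch 1 (R+jX_L): Z₁ = 160 + j43.1 Ω, |Z₁| = 166 Ω
Branch 2 (−jX_C): Z₂ = −j54.0 Ω
Parallel: Z = Z₁Z₂/(Z₁+Z₂), |Z| = 55.8 Ω, ∠Z = -71.0°
I = V/|Z| = 73/55.8 = 1.31 A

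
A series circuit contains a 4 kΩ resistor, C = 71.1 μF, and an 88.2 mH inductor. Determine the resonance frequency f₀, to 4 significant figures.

63.56 Hz

ω₀ = 1/√(LC) = 1/√(0.0882 × 7.11e-05) = 399.3 rad/s
f₀ = ω₀/(2π) = 63.56 Hz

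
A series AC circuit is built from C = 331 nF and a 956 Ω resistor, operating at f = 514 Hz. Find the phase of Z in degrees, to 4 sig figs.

ω = 2πf = 3230 rad/s
X_C = 1/(ωC) = 935.5 Ω
Z = 956.0 − j935.5 Ω
|Z| = √(956.0² + 935.5²) = 1338 Ω
∠Z = arctan(-935.5/956.0) = -44.38°

-44.38°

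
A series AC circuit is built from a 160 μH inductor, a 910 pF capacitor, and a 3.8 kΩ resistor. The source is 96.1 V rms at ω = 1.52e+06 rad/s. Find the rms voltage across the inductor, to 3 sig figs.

6.10 V

X_L = ωL = 243 Ω
X_C = 1/(ωC) = 723 Ω
Net reactance X = X_L − X_C = -480 Ω
Z = 3800 − j480 Ω
|Z| = √(3800² + 480²) = 3830 Ω
I = V/|Z| = 25.1 mA
V_L = I·|Z_L| = 0.0251 × 243 = 6.10 V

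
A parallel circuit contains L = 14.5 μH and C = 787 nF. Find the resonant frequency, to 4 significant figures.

ω₀ = 1/√(LC) = 1/√(1.45e-05 × 7.87e-07) = 296000 rad/s
f₀ = ω₀/(2π) = 47.11 kHz

47.11 kHz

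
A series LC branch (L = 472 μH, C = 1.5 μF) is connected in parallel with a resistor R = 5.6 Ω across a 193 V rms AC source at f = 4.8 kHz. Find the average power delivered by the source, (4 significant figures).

ω = 2πf = 30160 rad/s
X_L = ωL = 14.24 Ω
X_C = 1/(ωC) = 22.10 Ω
Branch 1: Z₁ = R = 5.600 Ω
Branch 2 (series LC): Z₂ = j(X_L − X_C) = −j7.870 Ω
Parallel: Z = Z₁Z₂/(Z₁+Z₂), |Z| = 4.563 Ω, ∠Z = -35.44°
I = V/|Z| = 42.30 A
P = VI cos φ = 193 × 42.30 × cos(-35.44°) = 6.652 kW

6.652 kW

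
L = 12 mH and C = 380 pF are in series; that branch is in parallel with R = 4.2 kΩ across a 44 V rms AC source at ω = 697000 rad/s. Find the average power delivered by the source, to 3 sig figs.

X_L = ωL = 8360 Ω
X_C = 1/(ωC) = 3780 Ω
Branch 1: Z₁ = R = 4200 Ω
Branch 2 (series LC): Z₂ = j(X_L − X_C) = j4590 Ω
Parallel: Z = Z₁Z₂/(Z₁+Z₂), |Z| = 3100 Ω, ∠Z = 42.5°
I = V/|Z| = 14.2 mA
P = VI cos φ = 44 × 0.0142 × cos(42.5°) = 461 mW

461 mW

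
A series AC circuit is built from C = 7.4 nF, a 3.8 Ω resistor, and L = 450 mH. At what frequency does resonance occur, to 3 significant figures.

2.76 kHz

ω₀ = 1/√(LC) = 1/√(0.45 × 7.4e-09) = 17330 rad/s
f₀ = ω₀/(2π) = 2.76 kHz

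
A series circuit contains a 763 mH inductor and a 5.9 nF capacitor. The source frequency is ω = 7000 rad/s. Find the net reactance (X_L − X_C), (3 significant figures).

-18900 Ω

X_L = ωL = 5340 Ω
X_C = 1/(ωC) = 24200 Ω
X = 5340 − 24200 = -18900 Ω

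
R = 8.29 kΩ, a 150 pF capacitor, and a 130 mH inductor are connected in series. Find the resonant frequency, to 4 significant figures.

36.04 kHz

ω₀ = 1/√(LC) = 1/√(0.13 × 1.5e-10) = 226500 rad/s
f₀ = ω₀/(2π) = 36.04 kHz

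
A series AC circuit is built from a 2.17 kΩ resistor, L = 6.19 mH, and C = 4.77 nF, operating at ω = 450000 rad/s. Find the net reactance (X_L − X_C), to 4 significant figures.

X_L = ωL = 2786 Ω
X_C = 1/(ωC) = 465.9 Ω
X = 2786 − 465.9 = 2320 Ω

2320 Ω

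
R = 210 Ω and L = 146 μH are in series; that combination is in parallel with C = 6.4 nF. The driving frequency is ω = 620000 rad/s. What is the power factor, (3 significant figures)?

0.874

X_L = ωL = 90.5 Ω
X_C = 1/(ωC) = 252 Ω
Branch 1 (R+jX_L): Z₁ = 210 + j90.5 Ω, |Z₁| = 229 Ω
Branch 2 (−jX_C): Z₂ = −j252 Ω
Parallel: Z = Z₁Z₂/(Z₁+Z₂), |Z| = 218 Ω, ∠Z = -29.1°
cos φ = cos(-29.1°) = 0.874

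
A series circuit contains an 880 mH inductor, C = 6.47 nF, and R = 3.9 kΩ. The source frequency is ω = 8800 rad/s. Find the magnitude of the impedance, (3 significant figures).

X_L = ωL = 7740 Ω
X_C = 1/(ωC) = 17600 Ω
Net reactance X = X_L − X_C = -9820 Ω
Z = 3900 − j9820 Ω
|Z| = √(3900² + 9820²) = 10600 Ω

10600 Ω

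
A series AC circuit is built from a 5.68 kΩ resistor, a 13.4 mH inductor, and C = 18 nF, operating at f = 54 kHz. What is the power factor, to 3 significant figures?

0.792

ω = 2πf = 339300 rad/s
X_L = ωL = 4550 Ω
X_C = 1/(ωC) = 164 Ω
Net reactance X = X_L − X_C = 4380 Ω
Z = 5680 + j4380 Ω
|Z| = √(5680² + 4380²) = 7170 Ω
∠Z = arctan(4380/5680) = 37.7°
cos φ = cos(37.7°) = 0.792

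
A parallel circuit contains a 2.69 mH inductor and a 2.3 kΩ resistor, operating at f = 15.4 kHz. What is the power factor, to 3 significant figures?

0.112

ω = 2πf = 96760 rad/s
X_L = ωL = 260 Ω
Parallel: admittances add. Y = 1/R + 1/(jωL)
Y = (0.000435 − j0.00384) S
|Y| = 0.00387 S → |Z| = 1/|Y| = 259 Ω, ∠Z = −∠Y = 83.5°
cos φ = cos(83.5°) = 0.112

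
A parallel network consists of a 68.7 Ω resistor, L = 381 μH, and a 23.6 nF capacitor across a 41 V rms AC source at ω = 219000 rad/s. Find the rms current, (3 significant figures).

659 mA

X_L = ωL = 83.4 Ω
X_C = 1/(ωC) = 193 Ω
Parallel: admittances add. Y = 1/R + 1/(jωL) + jωC
Y = (0.0146 − j0.00682) S
|Y| = 0.0161 S → |Z| = 1/|Y| = 62.2 Ω, ∠Z = −∠Y = 25.1°
I = V/|Z| = 41/62.2 = 659 mA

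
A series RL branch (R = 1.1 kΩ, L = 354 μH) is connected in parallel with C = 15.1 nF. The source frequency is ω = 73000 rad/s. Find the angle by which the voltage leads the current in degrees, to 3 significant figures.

X_L = ωL = 25.8 Ω
X_C = 1/(ωC) = 907 Ω
Branch 1 (R+jX_L): Z₁ = 1100 + j25.8 Ω, |Z₁| = 1100 Ω
Branch 2 (−jX_C): Z₂ = −j907 Ω
Parallel: Z = Z₁Z₂/(Z₁+Z₂), |Z| = 708 Ω, ∠Z = -50.0°

-50.0°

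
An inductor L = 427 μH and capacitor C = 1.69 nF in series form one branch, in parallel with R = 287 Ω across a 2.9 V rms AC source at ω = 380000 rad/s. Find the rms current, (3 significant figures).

X_L = ωL = 162 Ω
X_C = 1/(ωC) = 1560 Ω
Branch 1: Z₁ = R = 287 Ω
Branch 2 (series LC): Z₂ = j(X_L − X_C) = −j1390 Ω
Parallel: Z = Z₁Z₂/(Z₁+Z₂), |Z| = 281 Ω, ∠Z = -11.6°
I = V/|Z| = 2.9/281 = 10.3 mA

10.3 mA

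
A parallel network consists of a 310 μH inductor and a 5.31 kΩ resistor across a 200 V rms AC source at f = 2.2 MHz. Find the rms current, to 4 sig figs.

59.98 mA

ω = 2πf = 1.382e+07 rad/s
X_L = ωL = 4285 Ω
Parallel: admittances add. Y = 1/R + 1/(jωL)
Y = (0.0001883 − j0.0002334) S
|Y| = 0.0002999 S → |Z| = 1/|Y| = 3335 Ω, ∠Z = −∠Y = 51.10°
I = V/|Z| = 200/3335 = 59.98 mA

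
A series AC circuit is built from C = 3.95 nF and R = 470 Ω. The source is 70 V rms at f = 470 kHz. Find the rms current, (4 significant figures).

146.5 mA

ω = 2πf = 2.953e+06 rad/s
X_C = 1/(ωC) = 85.73 Ω
Z = 470.0 − j85.73 Ω
|Z| = √(470.0² + 85.73²) = 477.8 Ω
I = V/|Z| = 70/477.8 = 146.5 mA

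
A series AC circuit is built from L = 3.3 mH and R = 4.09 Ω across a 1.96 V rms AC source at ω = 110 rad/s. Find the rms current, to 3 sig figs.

477 mA

X_L = ωL = 0.363 Ω
Z = 4.09 + j0.363 Ω
|Z| = √(4.09² + 0.363²) = 4.11 Ω
I = V/|Z| = 1.96/4.11 = 477 mA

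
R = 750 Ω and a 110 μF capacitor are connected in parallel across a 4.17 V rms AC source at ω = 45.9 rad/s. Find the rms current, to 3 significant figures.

21.8 mA

X_C = 1/(ωC) = 198 Ω
Parallel: admittances add. Y = 1/R + jωC
Y = (0.00133 + j0.00505) S
|Y| = 0.00522 S → |Z| = 1/|Y| = 191 Ω, ∠Z = −∠Y = -75.2°
I = V/|Z| = 4.17/191 = 21.8 mA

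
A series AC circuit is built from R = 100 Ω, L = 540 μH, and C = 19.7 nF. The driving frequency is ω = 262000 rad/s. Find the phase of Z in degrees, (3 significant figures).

X_L = ωL = 141 Ω
X_C = 1/(ωC) = 194 Ω
Net reactance X = X_L − X_C = -52.3 Ω
Z = 100 − j52.3 Ω
|Z| = √(100² + 52.3²) = 113 Ω
∠Z = arctan(-52.3/100) = -27.6°

-27.6°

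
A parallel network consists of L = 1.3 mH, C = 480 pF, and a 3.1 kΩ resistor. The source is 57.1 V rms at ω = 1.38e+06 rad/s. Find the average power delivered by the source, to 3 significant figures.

X_L = ωL = 1790 Ω
X_C = 1/(ωC) = 1510 Ω
Parallel: admittances add. Y = 1/R + 1/(jωL) + jωC
Y = (0.000323 + j0.000105) S
|Y| = 0.000339 S → |Z| = 1/|Y| = 2950 Ω, ∠Z = −∠Y = -18.0°
I = V/|Z| = 19.4 mA
P = VI cos φ = 57.1 × 0.0194 × cos(-18.0°) = 1.05 W

1.05 W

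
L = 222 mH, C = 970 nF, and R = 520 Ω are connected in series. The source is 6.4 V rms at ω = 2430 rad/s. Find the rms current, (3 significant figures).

12.0 mA

X_L = ωL = 539 Ω
X_C = 1/(ωC) = 424 Ω
Net reactance X = X_L − X_C = 115 Ω
Z = 520 + j115 Ω
|Z| = √(520² + 115²) = 533 Ω
I = V/|Z| = 6.4/533 = 12.0 mA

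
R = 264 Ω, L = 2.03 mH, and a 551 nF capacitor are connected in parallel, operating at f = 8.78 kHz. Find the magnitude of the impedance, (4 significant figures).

ω = 2πf = 55170 rad/s
X_L = ωL = 112.0 Ω
X_C = 1/(ωC) = 32.90 Ω
Parallel: admittances add. Y = 1/R + 1/(jωL) + jωC
Y = (0.003788 + j0.02147) S
|Y| = 0.02180 S → |Z| = 1/|Y| = 45.87 Ω, ∠Z = −∠Y = -79.99°

45.87 Ω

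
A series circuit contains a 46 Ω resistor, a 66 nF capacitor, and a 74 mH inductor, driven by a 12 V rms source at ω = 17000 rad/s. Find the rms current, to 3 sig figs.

X_L = ωL = 1260 Ω
X_C = 1/(ωC) = 891 Ω
Net reactance X = X_L − X_C = 367 Ω
Z = 46.0 + j367 Ω
|Z| = √(46.0² + 367²) = 370 Ω
I = V/|Z| = 12/370 = 32.5 mA

32.5 mA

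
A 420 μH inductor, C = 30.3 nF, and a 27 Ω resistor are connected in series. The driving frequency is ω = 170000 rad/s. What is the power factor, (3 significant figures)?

0.215

X_L = ωL = 71.4 Ω
X_C = 1/(ωC) = 194 Ω
Net reactance X = X_L − X_C = -123 Ω
Z = 27.0 − j123 Ω
|Z| = √(27.0² + 123²) = 126 Ω
∠Z = arctan(-123/27.0) = -77.6°
cos φ = cos(-77.6°) = 0.215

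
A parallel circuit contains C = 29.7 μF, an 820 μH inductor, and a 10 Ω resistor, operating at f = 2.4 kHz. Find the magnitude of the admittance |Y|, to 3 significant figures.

380 mS

ω = 2πf = 15080 rad/s
X_L = ωL = 12.4 Ω
X_C = 1/(ωC) = 2.23 Ω
Parallel: admittances add. Y = 1/R + 1/(jωL) + jωC
Y = (0.100 + j0.367) S
|Y| = 0.380 S → |Z| = 1/|Y| = 2.63 Ω, ∠Z = −∠Y = -74.8°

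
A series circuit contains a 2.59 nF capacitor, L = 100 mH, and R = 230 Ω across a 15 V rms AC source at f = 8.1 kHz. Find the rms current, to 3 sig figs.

5.98 mA

ω = 2πf = 50890 rad/s
X_L = ωL = 5090 Ω
X_C = 1/(ωC) = 7590 Ω
Net reactance X = X_L − X_C = -2500 Ω
Z = 230 − j2500 Ω
|Z| = √(230² + 2500²) = 2510 Ω
I = V/|Z| = 15/2510 = 5.98 mA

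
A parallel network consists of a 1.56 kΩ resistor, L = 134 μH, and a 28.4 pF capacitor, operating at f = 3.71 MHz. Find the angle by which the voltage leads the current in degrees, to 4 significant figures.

-28.07°

ω = 2πf = 2.331e+07 rad/s
X_L = ωL = 3124 Ω
X_C = 1/(ωC) = 1511 Ω
Parallel: admittances add. Y = 1/R + 1/(jωL) + jωC
Y = (0.0006410 + j0.0003419) S
|Y| = 0.0007265 S → |Z| = 1/|Y| = 1376 Ω, ∠Z = −∠Y = -28.07°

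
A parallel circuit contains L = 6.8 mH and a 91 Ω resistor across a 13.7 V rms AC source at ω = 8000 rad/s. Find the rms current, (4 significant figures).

X_L = ωL = 54.40 Ω
Parallel: admittances add. Y = 1/R + 1/(jωL)
Y = (0.01099 − j0.01838) S
|Y| = 0.02142 S → |Z| = 1/|Y| = 46.69 Ω, ∠Z = −∠Y = 59.13°
I = V/|Z| = 13.7/46.69 = 293.4 mA

293.4 mA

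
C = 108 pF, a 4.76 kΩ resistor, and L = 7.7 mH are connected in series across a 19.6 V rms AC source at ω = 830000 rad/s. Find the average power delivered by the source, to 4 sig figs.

40.31 mW

X_L = ωL = 6391 Ω
X_C = 1/(ωC) = 11160 Ω
Net reactance X = X_L − X_C = -4765 Ω
Z = 4760 − j4765 Ω
|Z| = √(4760² + 4765²) = 6735 Ω
∠Z = arctan(-4765/4760) = -45.03°
I = V/|Z| = 2.910 mA
P = VI cos φ = 19.6 × 0.002910 × cos(-45.03°) = 40.31 mW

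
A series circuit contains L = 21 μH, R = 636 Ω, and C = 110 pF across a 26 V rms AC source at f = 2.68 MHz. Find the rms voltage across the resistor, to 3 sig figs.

25.0 V

ω = 2πf = 1.684e+07 rad/s
X_L = ωL = 354 Ω
X_C = 1/(ωC) = 540 Ω
Net reactance X = X_L − X_C = -186 Ω
Z = 636 − j186 Ω
|Z| = √(636² + 186²) = 663 Ω
I = V/|Z| = 39.2 mA
V_R = I·|Z_R| = 0.0392 × 636 = 25.0 V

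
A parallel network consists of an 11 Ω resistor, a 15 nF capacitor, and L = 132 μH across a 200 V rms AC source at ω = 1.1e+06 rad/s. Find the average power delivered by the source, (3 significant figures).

X_L = ωL = 145 Ω
X_C = 1/(ωC) = 60.6 Ω
Parallel: admittances add. Y = 1/R + 1/(jωL) + jωC
Y = (0.0909 + j0.00961) S
|Y| = 0.0914 S → |Z| = 1/|Y| = 10.9 Ω, ∠Z = −∠Y = -6.04°
I = V/|Z| = 18.3 A
P = VI cos φ = 200 × 18.3 × cos(-6.04°) = 3.64 kW

3.64 kW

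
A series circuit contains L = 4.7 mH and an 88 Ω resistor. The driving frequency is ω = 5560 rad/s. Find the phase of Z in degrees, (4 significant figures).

X_L = ωL = 26.13 Ω
Z = 88.00 + j26.13 Ω
|Z| = √(88.00² + 26.13²) = 91.80 Ω
∠Z = arctan(26.13/88.00) = 16.54°

16.54°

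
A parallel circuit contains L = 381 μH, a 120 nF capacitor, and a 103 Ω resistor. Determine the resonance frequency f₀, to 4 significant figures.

ω₀ = 1/√(LC) = 1/√(0.000381 × 1.2e-07) = 147900 rad/s
f₀ = ω₀/(2π) = 23.54 kHz

23.54 kHz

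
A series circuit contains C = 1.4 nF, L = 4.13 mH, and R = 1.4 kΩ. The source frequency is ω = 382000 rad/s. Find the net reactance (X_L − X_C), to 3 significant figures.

-292 Ω

X_L = ωL = 1580 Ω
X_C = 1/(ωC) = 1870 Ω
X = 1580 − 1870 = -292 Ω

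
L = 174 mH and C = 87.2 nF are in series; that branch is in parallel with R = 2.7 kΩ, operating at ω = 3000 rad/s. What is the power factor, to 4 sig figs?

0.7740

X_L = ωL = 522.0 Ω
X_C = 1/(ωC) = 3823 Ω
Branch 1: Z₁ = R = 2700 Ω
Branch 2 (series LC): Z₂ = j(X_L − X_C) = −j3301 Ω
Parallel: Z = Z₁Z₂/(Z₁+Z₂), |Z| = 2090 Ω, ∠Z = -39.28°
cos φ = cos(-39.28°) = 0.7740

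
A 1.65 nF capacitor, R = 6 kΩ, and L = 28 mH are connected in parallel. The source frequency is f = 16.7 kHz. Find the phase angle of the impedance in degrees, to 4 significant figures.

45.10°

ω = 2πf = 104900 rad/s
X_L = ωL = 2938 Ω
X_C = 1/(ωC) = 5776 Ω
Parallel: admittances add. Y = 1/R + 1/(jωL) + jωC
Y = (0.0001667 − j0.0001672) S
|Y| = 0.0002361 S → |Z| = 1/|Y| = 4235 Ω, ∠Z = −∠Y = 45.10°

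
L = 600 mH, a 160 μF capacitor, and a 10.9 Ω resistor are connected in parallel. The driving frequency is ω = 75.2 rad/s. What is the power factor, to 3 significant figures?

X_L = ωL = 45.1 Ω
X_C = 1/(ωC) = 83.1 Ω
Parallel: admittances add. Y = 1/R + 1/(jωL) + jωC
Y = (0.0917 − j0.0101) S
|Y| = 0.0923 S → |Z| = 1/|Y| = 10.8 Ω, ∠Z = −∠Y = 6.30°
cos φ = cos(6.30°) = 0.994

0.994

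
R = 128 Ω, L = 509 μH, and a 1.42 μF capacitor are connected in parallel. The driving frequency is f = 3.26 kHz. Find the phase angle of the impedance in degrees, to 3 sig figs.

ω = 2πf = 20480 rad/s
X_L = ωL = 10.4 Ω
X_C = 1/(ωC) = 34.4 Ω
Parallel: admittances add. Y = 1/R + 1/(jωL) + jωC
Y = (0.00781 − j0.0668) S
|Y| = 0.0673 S → |Z| = 1/|Y| = 14.9 Ω, ∠Z = −∠Y = 83.3°

83.3°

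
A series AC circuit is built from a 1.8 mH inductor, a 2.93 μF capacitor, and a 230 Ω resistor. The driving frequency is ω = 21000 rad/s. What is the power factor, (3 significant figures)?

X_L = ωL = 37.8 Ω
X_C = 1/(ωC) = 16.3 Ω
Net reactance X = X_L − X_C = 21.5 Ω
Z = 230 + j21.5 Ω
|Z| = √(230² + 21.5²) = 231 Ω
∠Z = arctan(21.5/230) = 5.35°
cos φ = cos(5.35°) = 0.996

0.996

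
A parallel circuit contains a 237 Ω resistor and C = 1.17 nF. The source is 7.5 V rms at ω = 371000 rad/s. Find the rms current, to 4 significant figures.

X_C = 1/(ωC) = 2304 Ω
Parallel: admittances add. Y = 1/R + jωC
Y = (0.004219 + j0.0004341) S
|Y| = 0.004242 S → |Z| = 1/|Y| = 235.8 Ω, ∠Z = −∠Y = -5.874°
I = V/|Z| = 7.5/235.8 = 31.81 mA

31.81 mA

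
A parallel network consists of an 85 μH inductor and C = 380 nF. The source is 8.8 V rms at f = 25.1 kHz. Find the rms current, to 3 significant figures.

129 mA

ω = 2πf = 157700 rad/s
X_L = ωL = 13.4 Ω
X_C = 1/(ωC) = 16.7 Ω
Parallel: admittances add. Y = 1/(jωL) + jωC
Y = (0 − j0.0147) S
|Y| = 0.0147 S → |Z| = 1/|Y| = 68.2 Ω, ∠Z = −∠Y = 90.0°
I = V/|Z| = 8.8/68.2 = 129 mA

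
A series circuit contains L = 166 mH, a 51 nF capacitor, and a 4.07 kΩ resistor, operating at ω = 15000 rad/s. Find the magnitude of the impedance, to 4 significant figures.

4238 Ω

X_L = ωL = 2490 Ω
X_C = 1/(ωC) = 1307 Ω
Net reactance X = X_L − X_C = 1183 Ω
Z = 4070 + j1183 Ω
|Z| = √(4070² + 1183²) = 4238 Ω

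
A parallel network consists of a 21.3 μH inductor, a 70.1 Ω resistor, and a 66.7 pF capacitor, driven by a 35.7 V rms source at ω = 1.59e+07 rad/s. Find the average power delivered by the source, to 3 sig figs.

18.2 W

X_L = ωL = 339 Ω
X_C = 1/(ωC) = 943 Ω
Parallel: admittances add. Y = 1/R + 1/(jωL) + jωC
Y = (0.0143 − j0.00189) S
|Y| = 0.0144 S → |Z| = 1/|Y| = 69.5 Ω, ∠Z = −∠Y = 7.56°
I = V/|Z| = 514 mA
P = VI cos φ = 35.7 × 0.514 × cos(7.56°) = 18.2 W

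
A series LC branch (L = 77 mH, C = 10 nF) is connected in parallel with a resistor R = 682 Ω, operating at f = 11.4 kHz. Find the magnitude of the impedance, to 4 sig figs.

ω = 2πf = 71630 rad/s
X_L = ωL = 5515 Ω
X_C = 1/(ωC) = 1396 Ω
Branch 1: Z₁ = R = 682.0 Ω
Branch 2 (series LC): Z₂ = j(X_L − X_C) = j4119 Ω
Parallel: Z = Z₁Z₂/(Z₁+Z₂), |Z| = 672.8 Ω, ∠Z = 9.401°

672.8 Ω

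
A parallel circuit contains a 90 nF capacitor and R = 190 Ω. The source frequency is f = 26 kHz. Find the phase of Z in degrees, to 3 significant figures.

ω = 2πf = 163400 rad/s
X_C = 1/(ωC) = 68.0 Ω
Parallel: admittances add. Y = 1/R + jωC
Y = (0.00526 + j0.0147) S
|Y| = 0.0156 S → |Z| = 1/|Y| = 64.0 Ω, ∠Z = −∠Y = -70.3°

-70.3°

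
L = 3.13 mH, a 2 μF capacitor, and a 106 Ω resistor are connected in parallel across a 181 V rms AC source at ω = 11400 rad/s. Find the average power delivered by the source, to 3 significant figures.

X_L = ωL = 35.7 Ω
X_C = 1/(ωC) = 43.9 Ω
Parallel: admittances add. Y = 1/R + 1/(jωL) + jωC
Y = (0.00943 − j0.00523) S
|Y| = 0.0108 S → |Z| = 1/|Y| = 92.7 Ω, ∠Z = −∠Y = 29.0°
I = V/|Z| = 1.95 A
P = VI cos φ = 181 × 1.95 × cos(29.0°) = 309 W

309 W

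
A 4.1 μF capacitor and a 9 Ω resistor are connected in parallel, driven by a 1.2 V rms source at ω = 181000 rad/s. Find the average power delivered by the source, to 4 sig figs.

160.0 mW

X_C = 1/(ωC) = 1.348 Ω
Parallel: admittances add. Y = 1/R + jωC
Y = (0.1111 + j0.7421) S
|Y| = 0.7504 S → |Z| = 1/|Y| = 1.333 Ω, ∠Z = −∠Y = -81.48°
I = V/|Z| = 900.4 mA
P = VI cos φ = 1.2 × 0.9004 × cos(-81.48°) = 160.0 mW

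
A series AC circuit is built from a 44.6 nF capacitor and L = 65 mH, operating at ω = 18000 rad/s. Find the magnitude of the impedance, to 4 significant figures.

75.64 Ω

X_L = ωL = 1170 Ω
X_C = 1/(ωC) = 1246 Ω
Net reactance X = X_L − X_C = -75.64 Ω
Z = − j75.64 Ω
|Z| = √(0² + 75.64²) = 75.64 Ω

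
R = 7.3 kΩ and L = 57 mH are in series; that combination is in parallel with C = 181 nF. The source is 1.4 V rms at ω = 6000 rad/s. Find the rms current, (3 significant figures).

1.52 mA

X_L = ωL = 342 Ω
X_C = 1/(ωC) = 921 Ω
Branch 1 (R+jX_L): Z₁ = 7300 + j342 Ω, |Z₁| = 7310 Ω
Branch 2 (−jX_C): Z₂ = −j921 Ω
Parallel: Z = Z₁Z₂/(Z₁+Z₂), |Z| = 919 Ω, ∠Z = -82.8°
I = V/|Z| = 1.4/919 = 1.52 mA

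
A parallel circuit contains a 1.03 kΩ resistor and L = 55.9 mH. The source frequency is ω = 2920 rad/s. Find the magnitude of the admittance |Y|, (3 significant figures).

6.20 mS

X_L = ωL = 163 Ω
Parallel: admittances add. Y = 1/R + 1/(jωL)
Y = (0.000971 − j0.00613) S
|Y| = 0.00620 S → |Z| = 1/|Y| = 161 Ω, ∠Z = −∠Y = 81.0°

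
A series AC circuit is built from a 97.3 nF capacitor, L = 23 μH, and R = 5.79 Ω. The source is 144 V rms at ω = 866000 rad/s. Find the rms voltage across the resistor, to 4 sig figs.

84.08 V

X_L = ωL = 19.92 Ω
X_C = 1/(ωC) = 11.87 Ω
Net reactance X = X_L − X_C = 8.050 Ω
Z = 5.790 + j8.050 Ω
|Z| = √(5.790² + 8.050²) = 9.916 Ω
I = V/|Z| = 14.52 A
V_R = I·|Z_R| = 14.52 × 5.790 = 84.08 V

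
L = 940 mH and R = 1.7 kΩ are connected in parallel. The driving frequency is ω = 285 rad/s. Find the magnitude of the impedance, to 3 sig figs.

X_L = ωL = 268 Ω
Parallel: admittances add. Y = 1/R + 1/(jωL)
Y = (0.000588 − j0.00373) S
|Y| = 0.00378 S → |Z| = 1/|Y| = 265 Ω, ∠Z = −∠Y = 81.0°

265 Ω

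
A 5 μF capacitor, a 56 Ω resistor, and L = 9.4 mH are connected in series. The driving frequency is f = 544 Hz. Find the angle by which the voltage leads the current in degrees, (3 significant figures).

-25.2°

ω = 2πf = 3418 rad/s
X_L = ωL = 32.1 Ω
X_C = 1/(ωC) = 58.5 Ω
Net reactance X = X_L − X_C = -26.4 Ω
Z = 56.0 − j26.4 Ω
|Z| = √(56.0² + 26.4²) = 61.9 Ω
∠Z = arctan(-26.4/56.0) = -25.2°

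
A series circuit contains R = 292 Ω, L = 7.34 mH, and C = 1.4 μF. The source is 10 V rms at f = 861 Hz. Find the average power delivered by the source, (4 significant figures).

311.3 mW

ω = 2πf = 5410 rad/s
X_L = ωL = 39.71 Ω
X_C = 1/(ωC) = 132.0 Ω
Net reactance X = X_L − X_C = -92.33 Ω
Z = 292.0 − j92.33 Ω
|Z| = √(292.0² + 92.33²) = 306.2 Ω
∠Z = arctan(-92.33/292.0) = -17.55°
I = V/|Z| = 32.65 mA
P = VI cos φ = 10 × 0.03265 × cos(-17.55°) = 311.3 mW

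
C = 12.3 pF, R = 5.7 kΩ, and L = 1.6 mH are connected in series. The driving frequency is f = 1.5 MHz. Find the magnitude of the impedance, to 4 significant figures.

ω = 2πf = 9.425e+06 rad/s
X_L = ωL = 15080 Ω
X_C = 1/(ωC) = 8626 Ω
Net reactance X = X_L − X_C = 6453 Ω
Z = 5700 + j6453 Ω
|Z| = √(5700² + 6453²) = 8610 Ω

8610 Ω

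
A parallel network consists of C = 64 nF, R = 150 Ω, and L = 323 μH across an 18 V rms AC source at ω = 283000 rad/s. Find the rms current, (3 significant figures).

176 mA

X_L = ωL = 91.4 Ω
X_C = 1/(ωC) = 55.2 Ω
Parallel: admittances add. Y = 1/R + 1/(jωL) + jωC
Y = (0.00667 + j0.00717) S
|Y| = 0.00979 S → |Z| = 1/|Y| = 102 Ω, ∠Z = −∠Y = -47.1°
I = V/|Z| = 18/102 = 176 mA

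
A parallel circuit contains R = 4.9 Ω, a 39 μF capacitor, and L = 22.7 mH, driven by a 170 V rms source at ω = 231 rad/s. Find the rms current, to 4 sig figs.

X_L = ωL = 5.244 Ω
X_C = 1/(ωC) = 111.0 Ω
Parallel: admittances add. Y = 1/R + 1/(jωL) + jωC
Y = (0.2041 − j0.1817) S
|Y| = 0.2732 S → |Z| = 1/|Y| = 3.660 Ω, ∠Z = −∠Y = 41.68°
I = V/|Z| = 170/3.660 = 46.45 A

46.45 A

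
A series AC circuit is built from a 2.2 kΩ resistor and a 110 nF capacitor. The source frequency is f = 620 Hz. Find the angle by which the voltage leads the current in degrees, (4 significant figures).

-46.69°

ω = 2πf = 3896 rad/s
X_C = 1/(ωC) = 2334 Ω
Z = 2200 − j2334 Ω
|Z| = √(2200² + 2334²) = 3207 Ω
∠Z = arctan(-2334/2200) = -46.69°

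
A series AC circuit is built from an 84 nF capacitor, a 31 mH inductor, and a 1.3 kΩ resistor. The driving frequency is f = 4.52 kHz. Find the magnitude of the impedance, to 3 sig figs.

1380 Ω

ω = 2πf = 28400 rad/s
X_L = ωL = 880 Ω
X_C = 1/(ωC) = 419 Ω
Net reactance X = X_L − X_C = 461 Ω
Z = 1300 + j461 Ω
|Z| = √(1300² + 461²) = 1380 Ω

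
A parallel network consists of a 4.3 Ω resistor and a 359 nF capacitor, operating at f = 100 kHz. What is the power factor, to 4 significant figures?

0.7178

ω = 2πf = 628300 rad/s
X_C = 1/(ωC) = 4.433 Ω
Parallel: admittances add. Y = 1/R + jωC
Y = (0.2326 + j0.2256) S
|Y| = 0.3240 S → |Z| = 1/|Y| = 3.087 Ω, ∠Z = −∠Y = -44.13°
cos φ = cos(-44.13°) = 0.7178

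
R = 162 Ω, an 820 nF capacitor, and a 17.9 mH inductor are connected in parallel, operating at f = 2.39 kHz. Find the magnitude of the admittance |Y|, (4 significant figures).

10.58 mS

ω = 2πf = 15020 rad/s
X_L = ωL = 268.8 Ω
X_C = 1/(ωC) = 81.21 Ω
Parallel: admittances add. Y = 1/R + 1/(jωL) + jωC
Y = (0.006173 + j0.008594) S
|Y| = 0.01058 S → |Z| = 1/|Y| = 94.51 Ω, ∠Z = −∠Y = -54.31°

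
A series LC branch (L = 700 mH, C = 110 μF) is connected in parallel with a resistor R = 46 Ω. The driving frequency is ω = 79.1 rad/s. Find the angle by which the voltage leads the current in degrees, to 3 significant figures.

X_L = ωL = 55.4 Ω
X_C = 1/(ωC) = 115 Ω
Branch 1: Z₁ = R = 46.0 Ω
Branch 2 (series LC): Z₂ = j(X_L − X_C) = −j59.6 Ω
Parallel: Z = Z₁Z₂/(Z₁+Z₂), |Z| = 36.4 Ω, ∠Z = -37.7°

-37.7°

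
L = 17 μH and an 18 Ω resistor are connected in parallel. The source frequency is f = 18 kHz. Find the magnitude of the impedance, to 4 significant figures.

1.912 Ω

ω = 2πf = 113100 rad/s
X_L = ωL = 1.923 Ω
Parallel: admittances add. Y = 1/R + 1/(jωL)
Y = (0.05556 − j0.5201) S
|Y| = 0.5231 S → |Z| = 1/|Y| = 1.912 Ω, ∠Z = −∠Y = 83.90°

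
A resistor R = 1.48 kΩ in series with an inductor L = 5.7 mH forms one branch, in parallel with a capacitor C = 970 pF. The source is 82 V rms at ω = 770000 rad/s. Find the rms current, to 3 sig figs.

44.8 mA

X_L = ωL = 4390 Ω
X_C = 1/(ωC) = 1340 Ω
Branch 1 (R+jX_L): Z₁ = 1480 + j4390 Ω, |Z₁| = 4630 Ω
Branch 2 (−jX_C): Z₂ = −j1340 Ω
Parallel: Z = Z₁Z₂/(Z₁+Z₂), |Z| = 1830 Ω, ∠Z = -82.8°
I = V/|Z| = 82/1830 = 44.8 mA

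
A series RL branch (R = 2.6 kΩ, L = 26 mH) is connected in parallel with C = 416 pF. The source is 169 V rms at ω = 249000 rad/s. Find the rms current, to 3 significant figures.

X_L = ωL = 6470 Ω
X_C = 1/(ωC) = 9650 Ω
Branch 1 (R+jX_L): Z₁ = 2600 + j6470 Ω, |Z₁| = 6980 Ω
Branch 2 (−jX_C): Z₂ = −j9650 Ω
Parallel: Z = Z₁Z₂/(Z₁+Z₂), |Z| = 16400 Ω, ∠Z = 28.8°
I = V/|Z| = 169/16400 = 10.3 mA

10.3 mA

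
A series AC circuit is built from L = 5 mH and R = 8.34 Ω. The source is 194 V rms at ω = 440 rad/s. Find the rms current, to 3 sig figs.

X_L = ωL = 2.20 Ω
Z = 8.34 + j2.20 Ω
|Z| = √(8.34² + 2.20²) = 8.63 Ω
I = V/|Z| = 194/8.63 = 22.5 A

22.5 A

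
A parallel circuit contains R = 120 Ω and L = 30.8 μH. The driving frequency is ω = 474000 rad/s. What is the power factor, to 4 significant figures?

0.1208

X_L = ωL = 14.60 Ω
Parallel: admittances add. Y = 1/R + 1/(jωL)
Y = (0.008333 − j0.06850) S
|Y| = 0.06900 S → |Z| = 1/|Y| = 14.49 Ω, ∠Z = −∠Y = 83.06°
cos φ = cos(83.06°) = 0.1208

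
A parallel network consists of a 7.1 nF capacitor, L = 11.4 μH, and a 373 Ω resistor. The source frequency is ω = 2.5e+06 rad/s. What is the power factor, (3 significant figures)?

X_L = ωL = 28.5 Ω
X_C = 1/(ωC) = 56.3 Ω
Parallel: admittances add. Y = 1/R + 1/(jωL) + jωC
Y = (0.00268 − j0.0173) S
|Y| = 0.0175 S → |Z| = 1/|Y| = 57.0 Ω, ∠Z = −∠Y = 81.2°
cos φ = cos(81.2°) = 0.153

0.153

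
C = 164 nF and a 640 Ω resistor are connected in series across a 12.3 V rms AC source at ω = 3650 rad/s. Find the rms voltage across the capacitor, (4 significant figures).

11.49 V

X_C = 1/(ωC) = 1671 Ω
Z = 640.0 − j1671 Ω
|Z| = √(640.0² + 1671²) = 1789 Ω
I = V/|Z| = 6.875 mA
V_C = I·|Z_C| = 0.006875 × 1671 = 11.49 V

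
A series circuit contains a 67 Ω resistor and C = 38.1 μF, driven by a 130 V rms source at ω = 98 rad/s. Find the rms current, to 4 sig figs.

470.9 mA

X_C = 1/(ωC) = 267.8 Ω
Z = 67.00 − j267.8 Ω
|Z| = √(67.00² + 267.8²) = 276.1 Ω
I = V/|Z| = 130/276.1 = 470.9 mA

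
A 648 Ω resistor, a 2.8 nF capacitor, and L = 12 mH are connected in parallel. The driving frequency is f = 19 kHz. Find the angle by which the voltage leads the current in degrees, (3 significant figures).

ω = 2πf = 119400 rad/s
X_L = ωL = 1430 Ω
X_C = 1/(ωC) = 2990 Ω
Parallel: admittances add. Y = 1/R + 1/(jωL) + jωC
Y = (0.00154 − j0.000364) S
|Y| = 0.00159 S → |Z| = 1/|Y| = 631 Ω, ∠Z = −∠Y = 13.3°

13.3°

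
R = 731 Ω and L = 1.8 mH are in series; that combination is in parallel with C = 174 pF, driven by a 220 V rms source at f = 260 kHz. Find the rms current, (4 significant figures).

19.23 mA

ω = 2πf = 1.634e+06 rad/s
X_L = ωL = 2941 Ω
X_C = 1/(ωC) = 3518 Ω
Branch 1 (R+jX_L): Z₁ = 731.0 + j2941 Ω, |Z₁| = 3030 Ω
Branch 2 (−jX_C): Z₂ = −j3518 Ω
Parallel: Z = Z₁Z₂/(Z₁+Z₂), |Z| = 11440 Ω, ∠Z = 24.35°
I = V/|Z| = 220/11440 = 19.23 mA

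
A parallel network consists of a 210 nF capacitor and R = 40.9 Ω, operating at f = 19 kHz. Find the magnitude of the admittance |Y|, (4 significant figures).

35.02 mS

ω = 2πf = 119400 rad/s
X_C = 1/(ωC) = 39.89 Ω
Parallel: admittances add. Y = 1/R + jωC
Y = (0.02445 + j0.02507) S
|Y| = 0.03502 S → |Z| = 1/|Y| = 28.56 Ω, ∠Z = −∠Y = -45.72°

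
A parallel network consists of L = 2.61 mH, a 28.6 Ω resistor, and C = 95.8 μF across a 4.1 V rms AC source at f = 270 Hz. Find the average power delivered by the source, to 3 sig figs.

588 mW

ω = 2πf = 1696 rad/s
X_L = ωL = 4.43 Ω
X_C = 1/(ωC) = 6.15 Ω
Parallel: admittances add. Y = 1/R + 1/(jωL) + jωC
Y = (0.0350 − j0.0633) S
|Y| = 0.0723 S → |Z| = 1/|Y| = 13.8 Ω, ∠Z = −∠Y = 61.1°
I = V/|Z| = 297 mA
P = VI cos φ = 4.1 × 0.297 × cos(61.1°) = 588 mW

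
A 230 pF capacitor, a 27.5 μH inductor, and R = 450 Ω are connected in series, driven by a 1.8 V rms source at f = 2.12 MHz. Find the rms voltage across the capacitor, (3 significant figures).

ω = 2πf = 1.332e+07 rad/s
X_L = ωL = 366 Ω
X_C = 1/(ωC) = 326 Ω
Net reactance X = X_L − X_C = 39.9 Ω
Z = 450 + j39.9 Ω
|Z| = √(450² + 39.9²) = 452 Ω
I = V/|Z| = 3.98 mA
V_C = I·|Z_C| = 0.00398 × 326 = 1.30 V

1.30 V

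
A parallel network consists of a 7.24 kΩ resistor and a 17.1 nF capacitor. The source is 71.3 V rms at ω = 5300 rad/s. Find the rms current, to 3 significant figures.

X_C = 1/(ωC) = 11000 Ω
Parallel: admittances add. Y = 1/R + jωC
Y = (0.000138 + j9.06e-05) S
|Y| = 0.000165 S → |Z| = 1/|Y| = 6050 Ω, ∠Z = −∠Y = -33.3°
I = V/|Z| = 71.3/6050 = 11.8 mA

11.8 mA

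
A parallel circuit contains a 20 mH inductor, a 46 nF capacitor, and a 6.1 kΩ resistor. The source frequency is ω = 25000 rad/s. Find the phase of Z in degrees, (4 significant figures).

X_L = ωL = 500.0 Ω
X_C = 1/(ωC) = 869.6 Ω
Parallel: admittances add. Y = 1/R + 1/(jωL) + jωC
Y = (0.0001639 − j0.0008500) S
|Y| = 0.0008657 S → |Z| = 1/|Y| = 1155 Ω, ∠Z = −∠Y = 79.08°

79.08°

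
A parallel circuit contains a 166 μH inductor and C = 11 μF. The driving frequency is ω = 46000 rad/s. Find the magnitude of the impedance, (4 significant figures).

X_L = ωL = 7.636 Ω
X_C = 1/(ωC) = 1.976 Ω
Parallel: admittances add. Y = 1/(jωL) + jωC
Y = (0 + j0.3750) S
|Y| = 0.3750 S → |Z| = 1/|Y| = 2.666 Ω, ∠Z = −∠Y = -90.00°

2.666 Ω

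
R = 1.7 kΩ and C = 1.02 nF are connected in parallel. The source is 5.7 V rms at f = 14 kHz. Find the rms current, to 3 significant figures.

3.39 mA

ω = 2πf = 87960 rad/s
X_C = 1/(ωC) = 11100 Ω
Parallel: admittances add. Y = 1/R + jωC
Y = (0.000588 + j8.97e-05) S
|Y| = 0.000595 S → |Z| = 1/|Y| = 1680 Ω, ∠Z = −∠Y = -8.67°
I = V/|Z| = 5.7/1680 = 3.39 mA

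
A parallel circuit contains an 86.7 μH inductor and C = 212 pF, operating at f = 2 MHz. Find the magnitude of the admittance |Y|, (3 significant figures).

ω = 2πf = 1.257e+07 rad/s
X_L = ωL = 1090 Ω
X_C = 1/(ωC) = 375 Ω
Parallel: admittances add. Y = 1/(jωL) + jωC
Y = (0 + j0.00175) S
|Y| = 0.00175 S → |Z| = 1/|Y| = 573 Ω, ∠Z = −∠Y = -90.0°

1.75 mS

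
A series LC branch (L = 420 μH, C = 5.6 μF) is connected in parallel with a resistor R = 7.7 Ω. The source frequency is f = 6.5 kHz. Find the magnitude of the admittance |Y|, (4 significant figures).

ω = 2πf = 40840 rad/s
X_L = ωL = 17.15 Ω
X_C = 1/(ωC) = 4.372 Ω
Branch 1: Z₁ = R = 7.700 Ω
Branch 2 (series LC): Z₂ = j(X_L − X_C) = j12.78 Ω
Parallel: Z = Z₁Z₂/(Z₁+Z₂), |Z| = 6.595 Ω, ∠Z = 31.07°
|Y| = 1/|Z| = 151.6 mS

151.6 mS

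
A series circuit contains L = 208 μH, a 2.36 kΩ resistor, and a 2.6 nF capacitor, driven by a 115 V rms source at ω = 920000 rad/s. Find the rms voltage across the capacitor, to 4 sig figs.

X_L = ωL = 191.4 Ω
X_C = 1/(ωC) = 418.1 Ω
Net reactance X = X_L − X_C = -226.7 Ω
Z = 2360 − j226.7 Ω
|Z| = √(2360² + 226.7²) = 2371 Ω
I = V/|Z| = 48.51 mA
V_C = I·|Z_C| = 0.04851 × 418.1 = 20.28 V

20.28 V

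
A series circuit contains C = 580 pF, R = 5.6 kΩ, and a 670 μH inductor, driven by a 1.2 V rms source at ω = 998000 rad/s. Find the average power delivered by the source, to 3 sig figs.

X_L = ωL = 669 Ω
X_C = 1/(ωC) = 1730 Ω
Net reactance X = X_L − X_C = -1060 Ω
Z = 5600 − j1060 Ω
|Z| = √(5600² + 1060²) = 5700 Ω
∠Z = arctan(-1060/5600) = -10.7°
I = V/|Z| = 211 μA
P = VI cos φ = 1.2 × 0.000211 × cos(-10.7°) = 248 μW

248 μW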